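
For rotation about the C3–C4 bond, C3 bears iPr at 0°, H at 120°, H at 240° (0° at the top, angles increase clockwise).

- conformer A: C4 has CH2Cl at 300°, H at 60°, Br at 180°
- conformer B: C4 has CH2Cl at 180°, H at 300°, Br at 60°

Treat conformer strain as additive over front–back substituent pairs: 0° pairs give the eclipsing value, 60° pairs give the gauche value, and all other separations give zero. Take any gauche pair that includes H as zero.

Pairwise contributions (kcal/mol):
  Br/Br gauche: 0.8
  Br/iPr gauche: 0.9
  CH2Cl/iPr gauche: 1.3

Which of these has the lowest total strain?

B

A (staggered): iPr–CH2Cl gauche; 1.3 = 1.3 kcal/mol.
B (staggered): iPr–Br gauche; 0.9 = 0.9 kcal/mol.
B has the lowest total (0.9 kcal/mol).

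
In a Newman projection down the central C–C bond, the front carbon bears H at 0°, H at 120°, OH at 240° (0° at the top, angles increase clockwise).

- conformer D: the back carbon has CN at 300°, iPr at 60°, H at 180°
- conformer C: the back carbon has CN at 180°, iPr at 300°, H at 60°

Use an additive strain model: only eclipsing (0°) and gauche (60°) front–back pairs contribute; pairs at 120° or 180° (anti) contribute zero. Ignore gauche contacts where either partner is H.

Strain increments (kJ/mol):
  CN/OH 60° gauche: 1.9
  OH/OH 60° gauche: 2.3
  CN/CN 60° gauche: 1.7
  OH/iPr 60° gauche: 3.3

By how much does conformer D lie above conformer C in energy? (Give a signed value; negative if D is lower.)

D (staggered): OH–CN gauche; 1.9 = 1.9 kJ/mol.
C (staggered): OH–CN gauche, OH–iPr gauche; 1.9 + 3.3 = 5.2 kJ/mol.
E(D) − E(C) = 1.9 − 5.2 = -3.3 kJ/mol.

-3.3 kJ/mol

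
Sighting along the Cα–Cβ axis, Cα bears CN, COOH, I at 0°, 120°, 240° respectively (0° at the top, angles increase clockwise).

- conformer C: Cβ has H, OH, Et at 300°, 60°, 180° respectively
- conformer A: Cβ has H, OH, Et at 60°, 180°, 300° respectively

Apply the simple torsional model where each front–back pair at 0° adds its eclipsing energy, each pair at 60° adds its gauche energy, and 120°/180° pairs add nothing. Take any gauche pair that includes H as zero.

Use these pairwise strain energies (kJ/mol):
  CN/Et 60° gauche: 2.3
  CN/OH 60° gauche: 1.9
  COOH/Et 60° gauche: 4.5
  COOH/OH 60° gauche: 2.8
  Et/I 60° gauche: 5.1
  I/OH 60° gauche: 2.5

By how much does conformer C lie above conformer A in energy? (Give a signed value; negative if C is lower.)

+1.6 kJ/mol

C (staggered): CN(0°)/OH(60°) gauche 1.9; COOH(120°)/OH(60°) gauche 2.8; COOH(120°)/Et(180°) gauche 4.5; I(240°)/Et(180°) gauche 5.1 → 14.3 kJ/mol.
A (staggered): CN(0°)/Et(300°) gauche 2.3; COOH(120°)/OH(180°) gauche 2.8; I(240°)/OH(180°) gauche 2.5; I(240°)/Et(300°) gauche 5.1 → 12.7 kJ/mol.
E(C) − E(A) = 14.3 − 12.7 = +1.6 kJ/mol.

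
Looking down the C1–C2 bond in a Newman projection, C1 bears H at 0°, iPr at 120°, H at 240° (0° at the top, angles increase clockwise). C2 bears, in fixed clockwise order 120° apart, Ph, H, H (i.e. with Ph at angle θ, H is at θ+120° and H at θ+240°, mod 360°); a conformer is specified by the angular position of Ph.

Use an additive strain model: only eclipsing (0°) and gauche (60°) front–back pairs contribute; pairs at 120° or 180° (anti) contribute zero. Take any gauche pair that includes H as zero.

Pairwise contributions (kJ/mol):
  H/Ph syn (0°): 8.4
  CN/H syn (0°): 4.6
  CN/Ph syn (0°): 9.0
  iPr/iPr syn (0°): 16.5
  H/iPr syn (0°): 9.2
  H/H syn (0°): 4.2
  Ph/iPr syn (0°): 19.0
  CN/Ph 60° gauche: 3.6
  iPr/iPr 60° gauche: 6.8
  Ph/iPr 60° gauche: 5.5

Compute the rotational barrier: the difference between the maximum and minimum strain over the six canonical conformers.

27.4 kJ/mol

Ph at 0° is eclipsed. H at 0° is eclipsed with Ph at 0° (8.4); iPr at 120° is eclipsed with H at 120° (9.2); H at 240° is eclipsed with H at 240° (4.2). Total 21.8 kJ/mol.
Ph at 60° is staggered. iPr at 120° is gauche with Ph at 60° (5.5). Total 5.5 kJ/mol.
Ph at 120° is eclipsed. H at 0° is eclipsed with H at 0° (4.2); iPr at 120° is eclipsed with Ph at 120° (19.0); H at 240° is eclipsed with H at 240° (4.2). Total 27.4 kJ/mol.
Ph at 180° is staggered. iPr at 120° is gauche with Ph at 180° (5.5). Total 5.5 kJ/mol.
Ph at 240° is eclipsed. H at 0° is eclipsed with H at 0° (4.2); iPr at 120° is eclipsed with H at 120° (9.2); H at 240° is eclipsed with Ph at 240° (8.4). Total 21.8 kJ/mol.
Ph at 300° (staggered): no non-H gauche contacts → 0.0 kJ/mol.
Max at 120° (27.4 kJ/mol), min at 300° (0.0 kJ/mol); barrier = 27.4 kJ/mol.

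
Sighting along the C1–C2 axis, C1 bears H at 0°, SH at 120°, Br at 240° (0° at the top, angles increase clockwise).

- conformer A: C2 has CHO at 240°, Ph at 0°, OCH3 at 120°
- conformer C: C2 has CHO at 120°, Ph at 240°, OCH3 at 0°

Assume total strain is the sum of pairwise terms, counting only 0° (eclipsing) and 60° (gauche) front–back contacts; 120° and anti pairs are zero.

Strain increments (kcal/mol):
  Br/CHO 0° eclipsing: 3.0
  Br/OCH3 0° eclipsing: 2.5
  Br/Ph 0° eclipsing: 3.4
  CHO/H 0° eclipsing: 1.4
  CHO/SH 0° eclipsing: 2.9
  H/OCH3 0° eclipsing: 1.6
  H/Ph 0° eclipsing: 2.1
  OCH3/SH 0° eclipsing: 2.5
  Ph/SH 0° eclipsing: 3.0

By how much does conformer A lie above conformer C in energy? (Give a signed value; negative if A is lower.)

A (eclipsed): H(0°)/Ph(0°) eclipsed 2.1; SH(120°)/OCH3(120°) eclipsed 2.5; Br(240°)/CHO(240°) eclipsed 3.0 → 7.6 kcal/mol.
C (eclipsed): H(0°)/OCH3(0°) eclipsed 1.6; SH(120°)/CHO(120°) eclipsed 2.9; Br(240°)/Ph(240°) eclipsed 3.4 → 7.9 kcal/mol.
E(A) − E(C) = 7.6 − 7.9 = -0.3 kcal/mol.

-0.3 kcal/mol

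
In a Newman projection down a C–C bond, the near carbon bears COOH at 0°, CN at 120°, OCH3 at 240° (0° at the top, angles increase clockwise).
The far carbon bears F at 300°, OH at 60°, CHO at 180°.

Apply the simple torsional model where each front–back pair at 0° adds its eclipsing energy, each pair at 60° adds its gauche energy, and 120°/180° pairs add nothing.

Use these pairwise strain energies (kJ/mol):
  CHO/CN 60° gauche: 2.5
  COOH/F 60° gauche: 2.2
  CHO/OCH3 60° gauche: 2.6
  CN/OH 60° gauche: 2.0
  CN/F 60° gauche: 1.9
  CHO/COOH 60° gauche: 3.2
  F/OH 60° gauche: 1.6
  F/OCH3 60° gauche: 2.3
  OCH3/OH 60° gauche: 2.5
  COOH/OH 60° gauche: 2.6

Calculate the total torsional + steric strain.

14.2 kJ/mol

This conformer is staggered. COOH at 0° is gauche with F at 300° (2.2); COOH at 0° is gauche with OH at 60° (2.6); CN at 120° is gauche with OH at 60° (2.0); CN at 120° is gauche with CHO at 180° (2.5); OCH3 at 240° is gauche with F at 300° (2.3); OCH3 at 240° is gauche with CHO at 180° (2.6). Total 14.2 kJ/mol.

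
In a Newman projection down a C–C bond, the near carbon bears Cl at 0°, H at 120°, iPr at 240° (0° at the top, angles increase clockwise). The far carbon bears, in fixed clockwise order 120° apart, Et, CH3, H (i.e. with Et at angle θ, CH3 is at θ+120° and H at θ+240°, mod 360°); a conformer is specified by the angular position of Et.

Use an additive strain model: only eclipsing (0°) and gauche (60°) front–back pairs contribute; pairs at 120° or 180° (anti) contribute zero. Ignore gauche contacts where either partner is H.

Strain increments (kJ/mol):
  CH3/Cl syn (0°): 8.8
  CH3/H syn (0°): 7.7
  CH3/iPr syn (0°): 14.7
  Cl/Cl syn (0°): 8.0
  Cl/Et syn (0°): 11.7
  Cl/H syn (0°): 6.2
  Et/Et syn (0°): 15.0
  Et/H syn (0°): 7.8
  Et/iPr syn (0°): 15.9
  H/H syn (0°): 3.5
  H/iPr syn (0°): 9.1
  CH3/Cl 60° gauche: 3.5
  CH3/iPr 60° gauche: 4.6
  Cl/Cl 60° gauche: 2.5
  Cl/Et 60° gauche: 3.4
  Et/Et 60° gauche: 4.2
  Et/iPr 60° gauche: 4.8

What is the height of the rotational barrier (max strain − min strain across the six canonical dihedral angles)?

Et at 0° (eclipsed): Cl(0°)/Et(0°) eclipsed 11.7; H(120°)/CH3(120°) eclipsed 7.7; iPr(240°)/H(240°) eclipsed 9.1 → 28.5 kJ/mol.
Et at 60° (staggered): Cl(0°)/Et(60°) gauche 3.4; iPr(240°)/CH3(180°) gauche 4.6 → 8.0 kJ/mol.
Et at 120° (eclipsed): Cl(0°)/H(0°) eclipsed 6.2; H(120°)/Et(120°) eclipsed 7.8; iPr(240°)/CH3(240°) eclipsed 14.7 → 28.7 kJ/mol.
Et at 180° (staggered): Cl(0°)/CH3(300°) gauche 3.5; iPr(240°)/Et(180°) gauche 4.8; iPr(240°)/CH3(300°) gauche 4.6 → 12.9 kJ/mol.
Et at 240° (eclipsed): Cl(0°)/CH3(0°) eclipsed 8.8; H(120°)/H(120°) eclipsed 3.5; iPr(240°)/Et(240°) eclipsed 15.9 → 28.2 kJ/mol.
Et at 300° (staggered): Cl(0°)/Et(300°) gauche 3.4; Cl(0°)/CH3(60°) gauche 3.5; iPr(240°)/Et(300°) gauche 4.8 → 11.7 kJ/mol.
Max at 120° (28.7 kJ/mol), min at 60° (8.0 kJ/mol); barrier = 20.7 kJ/mol.

20.7 kJ/mol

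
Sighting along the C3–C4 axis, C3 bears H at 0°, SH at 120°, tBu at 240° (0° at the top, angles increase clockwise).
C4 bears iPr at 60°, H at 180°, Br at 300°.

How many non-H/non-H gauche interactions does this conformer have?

2

Non-H gauche pairs: SH(120°)/iPr(60°); tBu(240°)/Br(300°) — 2 interactions.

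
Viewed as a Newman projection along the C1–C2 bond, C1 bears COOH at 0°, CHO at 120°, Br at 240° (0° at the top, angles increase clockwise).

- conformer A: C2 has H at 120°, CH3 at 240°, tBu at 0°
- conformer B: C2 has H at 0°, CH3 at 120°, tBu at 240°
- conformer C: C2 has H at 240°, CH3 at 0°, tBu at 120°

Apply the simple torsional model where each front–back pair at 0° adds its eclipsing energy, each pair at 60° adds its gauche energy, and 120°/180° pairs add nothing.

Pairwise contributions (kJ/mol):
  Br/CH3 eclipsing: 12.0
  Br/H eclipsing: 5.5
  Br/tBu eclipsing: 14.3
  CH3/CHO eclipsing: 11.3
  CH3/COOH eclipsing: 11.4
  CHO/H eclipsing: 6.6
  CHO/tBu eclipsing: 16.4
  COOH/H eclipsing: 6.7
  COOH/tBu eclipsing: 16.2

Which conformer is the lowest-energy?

A is eclipsed. COOH at 0° is eclipsed with tBu at 0° (16.2); CHO at 120° is eclipsed with H at 120° (6.6); Br at 240° is eclipsed with CH3 at 240° (12.0). Total 34.8 kJ/mol.
B is eclipsed. COOH at 0° is eclipsed with H at 0° (6.7); CHO at 120° is eclipsed with CH3 at 120° (11.3); Br at 240° is eclipsed with tBu at 240° (14.3). Total 32.3 kJ/mol.
C is eclipsed. COOH at 0° is eclipsed with CH3 at 0° (11.4); CHO at 120° is eclipsed with tBu at 120° (16.4); Br at 240° is eclipsed with H at 240° (5.5). Total 33.3 kJ/mol.
B has the lowest total (32.3 kJ/mol).

B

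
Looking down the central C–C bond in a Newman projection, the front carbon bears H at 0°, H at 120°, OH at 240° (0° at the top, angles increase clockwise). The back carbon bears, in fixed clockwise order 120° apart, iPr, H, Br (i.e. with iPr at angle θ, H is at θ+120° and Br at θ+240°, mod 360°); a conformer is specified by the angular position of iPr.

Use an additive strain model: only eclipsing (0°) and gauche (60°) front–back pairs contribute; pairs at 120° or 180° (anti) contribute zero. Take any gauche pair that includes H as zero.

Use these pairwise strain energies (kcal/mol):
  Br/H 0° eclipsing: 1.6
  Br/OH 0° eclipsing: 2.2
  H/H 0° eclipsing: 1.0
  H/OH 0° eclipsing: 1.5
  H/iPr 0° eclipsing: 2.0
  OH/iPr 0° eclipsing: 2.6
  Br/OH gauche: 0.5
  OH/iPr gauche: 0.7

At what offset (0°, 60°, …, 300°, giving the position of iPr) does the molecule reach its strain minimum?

60°

iPr at 0° is eclipsed. H at 0° is eclipsed with iPr at 0° (2.0); H at 120° is eclipsed with H at 120° (1.0); OH at 240° is eclipsed with Br at 240° (2.2). Total 5.2 kcal/mol.
iPr at 60° is staggered. OH at 240° is gauche with Br at 300° (0.5). Total 0.5 kcal/mol.
iPr at 120° is eclipsed. H at 0° is eclipsed with Br at 0° (1.6); H at 120° is eclipsed with iPr at 120° (2.0); OH at 240° is eclipsed with H at 240° (1.5). Total 5.1 kcal/mol.
iPr at 180° is staggered. OH at 240° is gauche with iPr at 180° (0.7). Total 0.7 kcal/mol.
iPr at 240° is eclipsed. H at 0° is eclipsed with H at 0° (1.0); H at 120° is eclipsed with Br at 120° (1.6); OH at 240° is eclipsed with iPr at 240° (2.6). Total 5.2 kcal/mol.
iPr at 300° is staggered. OH at 240° is gauche with iPr at 300° (0.7); OH at 240° is gauche with Br at 180° (0.5). Total 1.2 kcal/mol.
The minimum (0.5 kcal/mol) occurs with iPr at 60°.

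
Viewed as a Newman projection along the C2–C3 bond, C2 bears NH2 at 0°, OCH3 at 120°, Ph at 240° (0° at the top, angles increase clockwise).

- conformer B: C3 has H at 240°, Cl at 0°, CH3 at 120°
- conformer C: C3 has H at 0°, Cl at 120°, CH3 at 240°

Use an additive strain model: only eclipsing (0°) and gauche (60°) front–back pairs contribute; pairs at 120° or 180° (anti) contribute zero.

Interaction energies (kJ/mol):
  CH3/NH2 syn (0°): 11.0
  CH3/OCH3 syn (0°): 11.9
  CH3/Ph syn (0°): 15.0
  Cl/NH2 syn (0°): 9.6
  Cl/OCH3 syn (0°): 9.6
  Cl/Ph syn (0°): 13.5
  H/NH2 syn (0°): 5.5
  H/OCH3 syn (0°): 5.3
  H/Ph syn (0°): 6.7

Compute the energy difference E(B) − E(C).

-1.9 kJ/mol

B (eclipsed): NH2–Cl eclipsed, OCH3–CH3 eclipsed, Ph–H eclipsed; 9.6 + 11.9 + 6.7 = 28.2 kJ/mol.
C (eclipsed): NH2–H eclipsed, OCH3–Cl eclipsed, Ph–CH3 eclipsed; 5.5 + 9.6 + 15.0 = 30.1 kJ/mol.
E(B) − E(C) = 28.2 − 30.1 = -1.9 kJ/mol.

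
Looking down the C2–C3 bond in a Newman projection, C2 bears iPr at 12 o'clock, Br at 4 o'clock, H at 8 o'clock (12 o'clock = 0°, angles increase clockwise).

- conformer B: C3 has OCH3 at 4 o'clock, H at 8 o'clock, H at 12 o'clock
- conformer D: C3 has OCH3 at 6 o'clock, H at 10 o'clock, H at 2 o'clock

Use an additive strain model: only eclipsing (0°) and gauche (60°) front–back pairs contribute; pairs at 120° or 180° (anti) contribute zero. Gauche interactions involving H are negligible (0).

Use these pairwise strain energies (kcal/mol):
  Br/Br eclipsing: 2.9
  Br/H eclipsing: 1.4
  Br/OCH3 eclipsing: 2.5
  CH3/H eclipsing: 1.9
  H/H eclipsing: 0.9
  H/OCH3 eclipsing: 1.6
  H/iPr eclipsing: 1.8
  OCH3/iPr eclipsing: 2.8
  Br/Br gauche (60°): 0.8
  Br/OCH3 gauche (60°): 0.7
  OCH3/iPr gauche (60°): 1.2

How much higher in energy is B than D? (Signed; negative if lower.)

B (eclipsed): iPr(0°)/H(0°) eclipsed 1.8; Br(120°)/OCH3(120°) eclipsed 2.5; H(240°)/H(240°) eclipsed 0.9 → 5.2 kcal/mol.
D (staggered): Br(120°)/OCH3(180°) gauche 0.7 → 0.7 kcal/mol.
E(B) − E(D) = 5.2 − 0.7 = +4.5 kcal/mol.

+4.5 kcal/mol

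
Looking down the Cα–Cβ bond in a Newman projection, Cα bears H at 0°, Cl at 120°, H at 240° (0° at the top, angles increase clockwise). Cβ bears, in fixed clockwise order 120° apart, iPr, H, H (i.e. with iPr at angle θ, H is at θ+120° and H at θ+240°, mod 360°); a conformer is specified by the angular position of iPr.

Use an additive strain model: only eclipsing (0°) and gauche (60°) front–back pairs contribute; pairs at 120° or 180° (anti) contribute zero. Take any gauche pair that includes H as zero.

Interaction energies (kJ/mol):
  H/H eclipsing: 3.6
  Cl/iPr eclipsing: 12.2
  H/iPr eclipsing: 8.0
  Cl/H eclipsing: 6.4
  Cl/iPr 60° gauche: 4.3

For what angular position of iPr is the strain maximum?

120°

iPr at 0° (eclipsed): H(0°)/iPr(0°) eclipsed 8.0; Cl(120°)/H(120°) eclipsed 6.4; H(240°)/H(240°) eclipsed 3.6 → 18.0 kJ/mol.
iPr at 60° (staggered): Cl(120°)/iPr(60°) gauche 4.3 → 4.3 kJ/mol.
iPr at 120° (eclipsed): H(0°)/H(0°) eclipsed 3.6; Cl(120°)/iPr(120°) eclipsed 12.2; H(240°)/H(240°) eclipsed 3.6 → 19.4 kJ/mol.
iPr at 180° (staggered): Cl(120°)/iPr(180°) gauche 4.3 → 4.3 kJ/mol.
iPr at 240° (eclipsed): H(0°)/H(0°) eclipsed 3.6; Cl(120°)/H(120°) eclipsed 6.4; H(240°)/iPr(240°) eclipsed 8.0 → 18.0 kJ/mol.
iPr at 300° (staggered): no non-H gauche contacts → 0.0 kJ/mol.
The maximum (19.4 kJ/mol) occurs with iPr at 120°.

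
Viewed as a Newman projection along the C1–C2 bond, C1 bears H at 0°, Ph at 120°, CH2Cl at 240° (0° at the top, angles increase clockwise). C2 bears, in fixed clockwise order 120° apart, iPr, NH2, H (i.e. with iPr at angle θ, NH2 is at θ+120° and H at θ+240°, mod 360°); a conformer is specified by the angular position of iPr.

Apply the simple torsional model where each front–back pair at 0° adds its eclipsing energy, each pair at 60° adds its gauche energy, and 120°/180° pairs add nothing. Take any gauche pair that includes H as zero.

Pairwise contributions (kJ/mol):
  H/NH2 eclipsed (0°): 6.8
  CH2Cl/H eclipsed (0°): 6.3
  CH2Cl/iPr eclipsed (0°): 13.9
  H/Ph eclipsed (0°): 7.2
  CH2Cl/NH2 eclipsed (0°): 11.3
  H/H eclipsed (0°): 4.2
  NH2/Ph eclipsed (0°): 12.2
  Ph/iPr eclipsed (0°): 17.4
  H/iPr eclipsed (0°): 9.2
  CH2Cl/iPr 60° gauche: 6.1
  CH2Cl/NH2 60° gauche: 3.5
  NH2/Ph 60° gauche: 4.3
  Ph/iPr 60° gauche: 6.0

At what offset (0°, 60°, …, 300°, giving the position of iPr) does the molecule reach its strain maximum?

120°

iPr at 0° (eclipsed): H–iPr eclipsed, Ph–NH2 eclipsed, CH2Cl–H eclipsed; 9.2 + 12.2 + 6.3 = 27.7 kJ/mol.
iPr at 60° (staggered): Ph–iPr gauche, Ph–NH2 gauche, CH2Cl–NH2 gauche; 6.0 + 4.3 + 3.5 = 13.8 kJ/mol.
iPr at 120° (eclipsed): H–H eclipsed, Ph–iPr eclipsed, CH2Cl–NH2 eclipsed; 4.2 + 17.4 + 11.3 = 32.9 kJ/mol.
iPr at 180° (staggered): Ph–iPr gauche, CH2Cl–iPr gauche, CH2Cl–NH2 gauche; 6.0 + 6.1 + 3.5 = 15.6 kJ/mol.
iPr at 240° (eclipsed): H–NH2 eclipsed, Ph–H eclipsed, CH2Cl–iPr eclipsed; 6.8 + 7.2 + 13.9 = 27.9 kJ/mol.
iPr at 300° (staggered): Ph–NH2 gauche, CH2Cl–iPr gauche; 4.3 + 6.1 = 10.4 kJ/mol.
The maximum (32.9 kJ/mol) occurs with iPr at 120°.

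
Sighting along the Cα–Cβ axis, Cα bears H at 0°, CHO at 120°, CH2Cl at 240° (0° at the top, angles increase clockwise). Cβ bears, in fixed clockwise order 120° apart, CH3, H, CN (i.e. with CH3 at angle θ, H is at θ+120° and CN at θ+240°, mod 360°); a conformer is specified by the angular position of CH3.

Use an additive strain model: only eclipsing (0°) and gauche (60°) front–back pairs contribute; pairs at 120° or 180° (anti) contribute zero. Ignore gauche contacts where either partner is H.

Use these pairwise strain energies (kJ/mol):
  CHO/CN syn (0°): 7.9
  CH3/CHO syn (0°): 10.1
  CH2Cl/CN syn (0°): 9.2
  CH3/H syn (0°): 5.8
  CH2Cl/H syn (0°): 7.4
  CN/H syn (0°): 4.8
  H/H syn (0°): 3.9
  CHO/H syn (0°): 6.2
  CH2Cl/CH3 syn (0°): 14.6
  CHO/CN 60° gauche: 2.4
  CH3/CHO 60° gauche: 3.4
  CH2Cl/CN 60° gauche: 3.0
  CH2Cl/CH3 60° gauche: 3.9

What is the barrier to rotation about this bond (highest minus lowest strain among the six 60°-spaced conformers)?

20.0 kJ/mol

CH3 at 0° is eclipsed. H at 0° is eclipsed with CH3 at 0° (5.8); CHO at 120° is eclipsed with H at 120° (6.2); CH2Cl at 240° is eclipsed with CN at 240° (9.2). Total 21.2 kJ/mol.
CH3 at 60° is staggered. CHO at 120° is gauche with CH3 at 60° (3.4); CH2Cl at 240° is gauche with CN at 300° (3.0). Total 6.4 kJ/mol.
CH3 at 120° is eclipsed. H at 0° is eclipsed with CN at 0° (4.8); CHO at 120° is eclipsed with CH3 at 120° (10.1); CH2Cl at 240° is eclipsed with H at 240° (7.4). Total 22.3 kJ/mol.
CH3 at 180° is staggered. CHO at 120° is gauche with CH3 at 180° (3.4); CHO at 120° is gauche with CN at 60° (2.4); CH2Cl at 240° is gauche with CH3 at 180° (3.9). Total 9.7 kJ/mol.
CH3 at 240° is eclipsed. H at 0° is eclipsed with H at 0° (3.9); CHO at 120° is eclipsed with CN at 120° (7.9); CH2Cl at 240° is eclipsed with CH3 at 240° (14.6). Total 26.4 kJ/mol.
CH3 at 300° is staggered. CHO at 120° is gauche with CN at 180° (2.4); CH2Cl at 240° is gauche with CH3 at 300° (3.9); CH2Cl at 240° is gauche with CN at 180° (3.0). Total 9.3 kJ/mol.
Max at 240° (26.4 kJ/mol), min at 60° (6.4 kJ/mol); barrier = 20.0 kJ/mol.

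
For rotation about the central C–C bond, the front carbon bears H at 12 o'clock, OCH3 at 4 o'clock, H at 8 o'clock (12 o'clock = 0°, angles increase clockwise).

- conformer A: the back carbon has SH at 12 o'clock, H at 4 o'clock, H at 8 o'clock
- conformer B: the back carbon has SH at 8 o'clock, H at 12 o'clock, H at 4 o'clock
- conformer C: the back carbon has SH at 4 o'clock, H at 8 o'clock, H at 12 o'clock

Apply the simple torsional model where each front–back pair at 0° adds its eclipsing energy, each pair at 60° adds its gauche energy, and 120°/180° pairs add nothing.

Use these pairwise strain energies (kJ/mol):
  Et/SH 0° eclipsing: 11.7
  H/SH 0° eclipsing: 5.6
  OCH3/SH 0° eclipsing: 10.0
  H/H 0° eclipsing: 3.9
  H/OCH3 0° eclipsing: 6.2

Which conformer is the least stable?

A is eclipsed. H at 0° is eclipsed with SH at 0° (5.6); OCH3 at 120° is eclipsed with H at 120° (6.2); H at 240° is eclipsed with H at 240° (3.9). Total 15.7 kJ/mol.
B is eclipsed. H at 0° is eclipsed with H at 0° (3.9); OCH3 at 120° is eclipsed with H at 120° (6.2); H at 240° is eclipsed with SH at 240° (5.6). Total 15.7 kJ/mol.
C is eclipsed. H at 0° is eclipsed with H at 0° (3.9); OCH3 at 120° is eclipsed with SH at 120° (10.0); H at 240° is eclipsed with H at 240° (3.9). Total 17.8 kJ/mol.
C has the highest total (17.8 kJ/mol).

C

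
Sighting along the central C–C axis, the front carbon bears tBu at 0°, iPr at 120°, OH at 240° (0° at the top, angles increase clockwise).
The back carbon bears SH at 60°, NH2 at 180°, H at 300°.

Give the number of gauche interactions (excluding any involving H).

Non-H gauche pairs: tBu(0°)/SH(60°); iPr(120°)/SH(60°); iPr(120°)/NH2(180°); OH(240°)/NH2(180°) — 4 interactions.

4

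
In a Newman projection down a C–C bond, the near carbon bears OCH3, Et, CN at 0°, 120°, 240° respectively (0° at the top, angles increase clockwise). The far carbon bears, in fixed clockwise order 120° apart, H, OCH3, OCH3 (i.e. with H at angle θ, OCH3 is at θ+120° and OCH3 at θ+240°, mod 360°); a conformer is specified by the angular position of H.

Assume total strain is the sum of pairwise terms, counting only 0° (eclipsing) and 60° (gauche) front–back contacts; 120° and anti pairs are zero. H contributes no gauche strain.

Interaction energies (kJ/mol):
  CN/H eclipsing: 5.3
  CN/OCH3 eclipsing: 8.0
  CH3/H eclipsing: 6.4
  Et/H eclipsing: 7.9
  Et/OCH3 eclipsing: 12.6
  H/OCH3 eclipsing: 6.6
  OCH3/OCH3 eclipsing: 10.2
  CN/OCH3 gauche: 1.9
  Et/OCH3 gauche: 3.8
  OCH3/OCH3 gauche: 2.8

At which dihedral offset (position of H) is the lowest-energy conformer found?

H at 0° (eclipsed): OCH3(0°)/H(0°) eclipsed 6.6; Et(120°)/OCH3(120°) eclipsed 12.6; CN(240°)/OCH3(240°) eclipsed 8.0 → 27.2 kJ/mol.
H at 60° (staggered): OCH3(0°)/OCH3(300°) gauche 2.8; Et(120°)/OCH3(180°) gauche 3.8; CN(240°)/OCH3(180°) gauche 1.9; CN(240°)/OCH3(300°) gauche 1.9 → 10.4 kJ/mol.
H at 120° (eclipsed): OCH3(0°)/OCH3(0°) eclipsed 10.2; Et(120°)/H(120°) eclipsed 7.9; CN(240°)/OCH3(240°) eclipsed 8.0 → 26.1 kJ/mol.
H at 180° (staggered): OCH3(0°)/OCH3(300°) gauche 2.8; OCH3(0°)/OCH3(60°) gauche 2.8; Et(120°)/OCH3(60°) gauche 3.8; CN(240°)/OCH3(300°) gauche 1.9 → 11.3 kJ/mol.
H at 240° (eclipsed): OCH3(0°)/OCH3(0°) eclipsed 10.2; Et(120°)/OCH3(120°) eclipsed 12.6; CN(240°)/H(240°) eclipsed 5.3 → 28.1 kJ/mol.
H at 300° (staggered): OCH3(0°)/OCH3(60°) gauche 2.8; Et(120°)/OCH3(60°) gauche 3.8; Et(120°)/OCH3(180°) gauche 3.8; CN(240°)/OCH3(180°) gauche 1.9 → 12.3 kJ/mol.
The minimum (10.4 kJ/mol) occurs with H at 60°.

60°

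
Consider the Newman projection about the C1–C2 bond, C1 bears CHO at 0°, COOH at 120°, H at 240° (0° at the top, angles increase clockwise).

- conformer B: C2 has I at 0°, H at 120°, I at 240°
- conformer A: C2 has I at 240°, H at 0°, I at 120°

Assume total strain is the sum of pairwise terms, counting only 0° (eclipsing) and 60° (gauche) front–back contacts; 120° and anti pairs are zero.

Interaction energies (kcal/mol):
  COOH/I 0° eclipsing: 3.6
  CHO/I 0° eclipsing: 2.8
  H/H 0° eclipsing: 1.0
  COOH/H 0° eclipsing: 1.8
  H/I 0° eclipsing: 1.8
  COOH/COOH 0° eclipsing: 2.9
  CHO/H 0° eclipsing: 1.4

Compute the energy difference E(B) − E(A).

B is eclipsed. CHO at 0° is eclipsed with I at 0° (2.8); COOH at 120° is eclipsed with H at 120° (1.8); H at 240° is eclipsed with I at 240° (1.8). Total 6.4 kcal/mol.
A is eclipsed. CHO at 0° is eclipsed with H at 0° (1.4); COOH at 120° is eclipsed with I at 120° (3.6); H at 240° is eclipsed with I at 240° (1.8). Total 6.8 kcal/mol.
E(B) − E(A) = 6.4 − 6.8 = -0.4 kcal/mol.

-0.4 kcal/mol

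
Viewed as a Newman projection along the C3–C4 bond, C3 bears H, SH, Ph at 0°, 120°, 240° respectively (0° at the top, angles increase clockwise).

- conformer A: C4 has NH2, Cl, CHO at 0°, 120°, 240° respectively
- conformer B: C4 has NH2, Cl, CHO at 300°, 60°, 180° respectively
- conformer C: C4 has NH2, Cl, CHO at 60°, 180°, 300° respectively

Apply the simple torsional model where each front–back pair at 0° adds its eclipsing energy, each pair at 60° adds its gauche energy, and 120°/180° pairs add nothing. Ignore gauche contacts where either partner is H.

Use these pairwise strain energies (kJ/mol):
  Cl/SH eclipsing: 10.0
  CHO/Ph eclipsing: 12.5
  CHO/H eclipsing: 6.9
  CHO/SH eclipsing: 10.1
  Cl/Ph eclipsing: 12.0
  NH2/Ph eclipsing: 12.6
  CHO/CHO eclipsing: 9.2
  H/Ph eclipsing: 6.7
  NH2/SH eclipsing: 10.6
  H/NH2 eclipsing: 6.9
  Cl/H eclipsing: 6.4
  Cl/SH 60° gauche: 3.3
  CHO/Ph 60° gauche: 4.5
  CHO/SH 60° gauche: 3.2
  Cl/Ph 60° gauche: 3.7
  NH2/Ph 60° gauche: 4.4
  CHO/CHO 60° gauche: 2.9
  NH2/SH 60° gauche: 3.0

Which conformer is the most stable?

A (eclipsed): H–NH2 eclipsed, SH–Cl eclipsed, Ph–CHO eclipsed; 6.9 + 10.0 + 12.5 = 29.4 kJ/mol.
B (staggered): SH–Cl gauche, SH–CHO gauche, Ph–NH2 gauche, Ph–CHO gauche; 3.3 + 3.2 + 4.4 + 4.5 = 15.4 kJ/mol.
C (staggered): SH–NH2 gauche, SH–Cl gauche, Ph–Cl gauche, Ph–CHO gauche; 3.0 + 3.3 + 3.7 + 4.5 = 14.5 kJ/mol.
C has the lowest total (14.5 kJ/mol).

C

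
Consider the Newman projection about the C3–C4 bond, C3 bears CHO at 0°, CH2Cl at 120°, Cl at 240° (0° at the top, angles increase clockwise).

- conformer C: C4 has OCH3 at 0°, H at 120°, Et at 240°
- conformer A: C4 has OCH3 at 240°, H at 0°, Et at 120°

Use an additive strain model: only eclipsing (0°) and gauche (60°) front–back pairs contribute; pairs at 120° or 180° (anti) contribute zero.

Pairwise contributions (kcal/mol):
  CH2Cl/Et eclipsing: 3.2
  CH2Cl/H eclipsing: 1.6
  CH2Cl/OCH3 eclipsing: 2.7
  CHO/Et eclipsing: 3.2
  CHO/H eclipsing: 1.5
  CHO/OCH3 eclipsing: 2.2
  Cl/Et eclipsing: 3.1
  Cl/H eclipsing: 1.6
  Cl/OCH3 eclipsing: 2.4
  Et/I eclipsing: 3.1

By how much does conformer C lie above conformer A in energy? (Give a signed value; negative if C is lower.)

C (eclipsed): CHO–OCH3 eclipsed, CH2Cl–H eclipsed, Cl–Et eclipsed; 2.2 + 1.6 + 3.1 = 6.9 kcal/mol.
A (eclipsed): CHO–H eclipsed, CH2Cl–Et eclipsed, Cl–OCH3 eclipsed; 1.5 + 3.2 + 2.4 = 7.1 kcal/mol.
E(C) − E(A) = 6.9 − 7.1 = -0.2 kcal/mol.

-0.2 kcal/mol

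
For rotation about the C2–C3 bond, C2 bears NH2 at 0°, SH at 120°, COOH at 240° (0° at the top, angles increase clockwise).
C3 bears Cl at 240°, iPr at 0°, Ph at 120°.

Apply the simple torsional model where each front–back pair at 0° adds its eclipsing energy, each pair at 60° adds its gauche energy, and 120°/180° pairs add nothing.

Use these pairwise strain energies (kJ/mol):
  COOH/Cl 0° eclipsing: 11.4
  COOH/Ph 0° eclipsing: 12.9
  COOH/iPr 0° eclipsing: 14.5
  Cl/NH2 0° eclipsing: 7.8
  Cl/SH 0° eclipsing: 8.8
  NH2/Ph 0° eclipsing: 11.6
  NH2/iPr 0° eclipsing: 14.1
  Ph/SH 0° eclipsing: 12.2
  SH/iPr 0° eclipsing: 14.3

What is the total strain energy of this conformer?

37.7 kJ/mol

This conformer (eclipsed): NH2–iPr eclipsed, SH–Ph eclipsed, COOH–Cl eclipsed; 14.1 + 12.2 + 11.4 = 37.7 kJ/mol.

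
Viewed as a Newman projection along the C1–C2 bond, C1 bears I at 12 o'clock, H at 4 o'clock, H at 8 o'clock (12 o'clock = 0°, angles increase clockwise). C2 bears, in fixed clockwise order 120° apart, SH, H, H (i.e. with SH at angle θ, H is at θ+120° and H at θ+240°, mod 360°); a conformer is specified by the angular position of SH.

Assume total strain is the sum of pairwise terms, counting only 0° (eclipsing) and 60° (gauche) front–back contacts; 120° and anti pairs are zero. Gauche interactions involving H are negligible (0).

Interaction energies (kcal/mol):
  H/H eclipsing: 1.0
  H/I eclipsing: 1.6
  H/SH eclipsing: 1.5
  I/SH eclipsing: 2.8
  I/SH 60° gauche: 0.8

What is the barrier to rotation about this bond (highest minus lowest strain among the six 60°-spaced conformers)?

4.8 kcal/mol

SH at 0° (eclipsed): I(0°)/SH(0°) eclipsed 2.8; H(120°)/H(120°) eclipsed 1.0; H(240°)/H(240°) eclipsed 1.0 → 4.8 kcal/mol.
SH at 60° (staggered): I(0°)/SH(60°) gauche 0.8 → 0.8 kcal/mol.
SH at 120° (eclipsed): I(0°)/H(0°) eclipsed 1.6; H(120°)/SH(120°) eclipsed 1.5; H(240°)/H(240°) eclipsed 1.0 → 4.1 kcal/mol.
SH at 180° (staggered): no non-H gauche contacts → 0.0 kcal/mol.
SH at 240° (eclipsed): I(0°)/H(0°) eclipsed 1.6; H(120°)/H(120°) eclipsed 1.0; H(240°)/SH(240°) eclipsed 1.5 → 4.1 kcal/mol.
SH at 300° (staggered): I(0°)/SH(300°) gauche 0.8 → 0.8 kcal/mol.
Max at 0° (4.8 kcal/mol), min at 180° (0.0 kcal/mol); barrier = 4.8 kcal/mol.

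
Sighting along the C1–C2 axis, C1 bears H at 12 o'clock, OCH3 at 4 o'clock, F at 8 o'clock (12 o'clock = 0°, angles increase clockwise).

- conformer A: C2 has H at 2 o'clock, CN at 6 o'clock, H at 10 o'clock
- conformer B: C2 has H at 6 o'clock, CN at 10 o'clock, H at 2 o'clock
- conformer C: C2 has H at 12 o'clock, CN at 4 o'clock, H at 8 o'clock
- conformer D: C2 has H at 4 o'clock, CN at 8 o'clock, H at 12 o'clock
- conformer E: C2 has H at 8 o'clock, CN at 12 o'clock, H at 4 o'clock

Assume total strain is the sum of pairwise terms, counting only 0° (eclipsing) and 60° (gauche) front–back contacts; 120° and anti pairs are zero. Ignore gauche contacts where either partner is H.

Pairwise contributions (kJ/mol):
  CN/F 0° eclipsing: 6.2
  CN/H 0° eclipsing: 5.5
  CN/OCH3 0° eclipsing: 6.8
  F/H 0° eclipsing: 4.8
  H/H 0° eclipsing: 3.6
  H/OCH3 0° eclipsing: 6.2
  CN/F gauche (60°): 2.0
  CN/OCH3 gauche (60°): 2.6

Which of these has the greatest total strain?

A (staggered): OCH3(120°)/CN(180°) gauche 2.6; F(240°)/CN(180°) gauche 2.0 → 4.6 kJ/mol.
B (staggered): F(240°)/CN(300°) gauche 2.0 → 2.0 kJ/mol.
C (eclipsed): H(0°)/H(0°) eclipsed 3.6; OCH3(120°)/CN(120°) eclipsed 6.8; F(240°)/H(240°) eclipsed 4.8 → 15.2 kJ/mol.
D (eclipsed): H(0°)/H(0°) eclipsed 3.6; OCH3(120°)/H(120°) eclipsed 6.2; F(240°)/CN(240°) eclipsed 6.2 → 16.0 kJ/mol.
E (eclipsed): H(0°)/CN(0°) eclipsed 5.5; OCH3(120°)/H(120°) eclipsed 6.2; F(240°)/H(240°) eclipsed 4.8 → 16.5 kJ/mol.
E has the highest total (16.5 kJ/mol).

E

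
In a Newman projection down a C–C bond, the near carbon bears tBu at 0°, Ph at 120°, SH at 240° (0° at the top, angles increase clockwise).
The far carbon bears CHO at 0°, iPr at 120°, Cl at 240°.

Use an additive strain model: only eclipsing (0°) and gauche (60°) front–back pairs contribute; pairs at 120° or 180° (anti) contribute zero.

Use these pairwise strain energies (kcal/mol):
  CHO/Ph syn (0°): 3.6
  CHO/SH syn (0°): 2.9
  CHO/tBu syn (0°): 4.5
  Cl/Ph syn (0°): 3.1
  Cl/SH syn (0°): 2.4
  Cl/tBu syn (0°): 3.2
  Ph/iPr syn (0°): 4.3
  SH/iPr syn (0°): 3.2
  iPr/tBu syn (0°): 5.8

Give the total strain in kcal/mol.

11.2 kcal/mol

This conformer (eclipsed): tBu–CHO eclipsed, Ph–iPr eclipsed, SH–Cl eclipsed; 4.5 + 4.3 + 2.4 = 11.2 kcal/mol.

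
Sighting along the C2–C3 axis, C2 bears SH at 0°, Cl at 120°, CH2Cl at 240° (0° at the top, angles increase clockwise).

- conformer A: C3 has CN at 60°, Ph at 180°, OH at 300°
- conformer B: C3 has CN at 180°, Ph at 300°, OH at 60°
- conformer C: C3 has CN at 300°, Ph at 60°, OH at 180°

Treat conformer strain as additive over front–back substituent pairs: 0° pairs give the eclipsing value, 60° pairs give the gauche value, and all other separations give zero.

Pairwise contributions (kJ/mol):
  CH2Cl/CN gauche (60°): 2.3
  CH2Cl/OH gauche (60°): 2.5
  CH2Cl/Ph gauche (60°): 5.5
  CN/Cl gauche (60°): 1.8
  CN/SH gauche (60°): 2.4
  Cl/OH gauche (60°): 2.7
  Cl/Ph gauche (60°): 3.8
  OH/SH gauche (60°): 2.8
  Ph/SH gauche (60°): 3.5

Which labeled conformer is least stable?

A (staggered): SH–CN gauche, SH–OH gauche, Cl–CN gauche, Cl–Ph gauche, CH2Cl–Ph gauche, CH2Cl–OH gauche; 2.4 + 2.8 + 1.8 + 3.8 + 5.5 + 2.5 = 18.8 kJ/mol.
B (staggered): SH–Ph gauche, SH–OH gauche, Cl–CN gauche, Cl–OH gauche, CH2Cl–CN gauche, CH2Cl–Ph gauche; 3.5 + 2.8 + 1.8 + 2.7 + 2.3 + 5.5 = 18.6 kJ/mol.
C (staggered): SH–CN gauche, SH–Ph gauche, Cl–Ph gauche, Cl–OH gauche, CH2Cl–CN gauche, CH2Cl–OH gauche; 2.4 + 3.5 + 3.8 + 2.7 + 2.3 + 2.5 = 17.2 kJ/mol.
A has the highest total (18.8 kJ/mol).

A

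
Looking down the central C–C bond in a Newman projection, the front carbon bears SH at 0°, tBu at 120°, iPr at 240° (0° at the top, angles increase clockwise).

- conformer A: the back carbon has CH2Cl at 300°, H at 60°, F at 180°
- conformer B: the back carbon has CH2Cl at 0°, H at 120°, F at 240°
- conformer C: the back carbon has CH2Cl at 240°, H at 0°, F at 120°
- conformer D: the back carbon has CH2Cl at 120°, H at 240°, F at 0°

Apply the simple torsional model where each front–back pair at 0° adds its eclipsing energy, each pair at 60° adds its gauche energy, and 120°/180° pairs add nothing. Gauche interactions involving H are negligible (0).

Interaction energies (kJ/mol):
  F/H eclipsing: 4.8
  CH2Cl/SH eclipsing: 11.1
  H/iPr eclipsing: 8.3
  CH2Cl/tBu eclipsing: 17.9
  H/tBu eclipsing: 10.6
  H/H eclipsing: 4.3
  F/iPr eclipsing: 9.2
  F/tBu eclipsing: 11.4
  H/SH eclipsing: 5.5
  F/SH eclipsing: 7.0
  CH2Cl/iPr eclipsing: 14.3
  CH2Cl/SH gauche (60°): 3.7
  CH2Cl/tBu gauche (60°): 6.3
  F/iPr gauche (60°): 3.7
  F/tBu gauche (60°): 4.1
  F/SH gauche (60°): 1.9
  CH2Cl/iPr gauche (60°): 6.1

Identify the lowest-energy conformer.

A

A (staggered): SH–CH2Cl gauche, tBu–F gauche, iPr–CH2Cl gauche, iPr–F gauche; 3.7 + 4.1 + 6.1 + 3.7 = 17.6 kJ/mol.
B (eclipsed): SH–CH2Cl eclipsed, tBu–H eclipsed, iPr–F eclipsed; 11.1 + 10.6 + 9.2 = 30.9 kJ/mol.
C (eclipsed): SH–H eclipsed, tBu–F eclipsed, iPr–CH2Cl eclipsed; 5.5 + 11.4 + 14.3 = 31.2 kJ/mol.
D (eclipsed): SH–F eclipsed, tBu–CH2Cl eclipsed, iPr–H eclipsed; 7.0 + 17.9 + 8.3 = 33.2 kJ/mol.
A has the lowest total (17.6 kJ/mol).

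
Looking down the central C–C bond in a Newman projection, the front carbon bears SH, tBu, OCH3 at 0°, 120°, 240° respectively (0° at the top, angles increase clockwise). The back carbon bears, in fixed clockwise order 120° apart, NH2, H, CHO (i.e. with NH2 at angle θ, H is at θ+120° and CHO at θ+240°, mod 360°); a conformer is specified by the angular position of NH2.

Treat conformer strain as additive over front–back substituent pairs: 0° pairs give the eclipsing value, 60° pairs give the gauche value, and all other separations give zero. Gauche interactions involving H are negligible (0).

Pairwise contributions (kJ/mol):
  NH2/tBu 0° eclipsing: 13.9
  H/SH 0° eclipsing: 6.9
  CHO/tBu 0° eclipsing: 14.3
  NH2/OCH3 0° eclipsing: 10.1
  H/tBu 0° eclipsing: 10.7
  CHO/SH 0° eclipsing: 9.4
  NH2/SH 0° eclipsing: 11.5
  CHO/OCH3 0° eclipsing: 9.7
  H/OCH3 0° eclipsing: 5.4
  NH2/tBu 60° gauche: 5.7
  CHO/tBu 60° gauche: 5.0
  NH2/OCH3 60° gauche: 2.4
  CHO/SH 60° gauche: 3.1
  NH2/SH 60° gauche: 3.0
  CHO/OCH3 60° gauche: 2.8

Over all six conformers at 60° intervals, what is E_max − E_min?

18.7 kJ/mol

NH2 at 0° (eclipsed): SH–NH2 eclipsed, tBu–H eclipsed, OCH3–CHO eclipsed; 11.5 + 10.7 + 9.7 = 31.9 kJ/mol.
NH2 at 60° (staggered): SH–NH2 gauche, SH–CHO gauche, tBu–NH2 gauche, OCH3–CHO gauche; 3.0 + 3.1 + 5.7 + 2.8 = 14.6 kJ/mol.
NH2 at 120° (eclipsed): SH–CHO eclipsed, tBu–NH2 eclipsed, OCH3–H eclipsed; 9.4 + 13.9 + 5.4 = 28.7 kJ/mol.
NH2 at 180° (staggered): SH–CHO gauche, tBu–NH2 gauche, tBu–CHO gauche, OCH3–NH2 gauche; 3.1 + 5.7 + 5.0 + 2.4 = 16.2 kJ/mol.
NH2 at 240° (eclipsed): SH–H eclipsed, tBu–CHO eclipsed, OCH3–NH2 eclipsed; 6.9 + 14.3 + 10.1 = 31.3 kJ/mol.
NH2 at 300° (staggered): SH–NH2 gauche, tBu–CHO gauche, OCH3–NH2 gauche, OCH3–CHO gauche; 3.0 + 5.0 + 2.4 + 2.8 = 13.2 kJ/mol.
Max at 0° (31.9 kJ/mol), min at 300° (13.2 kJ/mol); barrier = 18.7 kJ/mol.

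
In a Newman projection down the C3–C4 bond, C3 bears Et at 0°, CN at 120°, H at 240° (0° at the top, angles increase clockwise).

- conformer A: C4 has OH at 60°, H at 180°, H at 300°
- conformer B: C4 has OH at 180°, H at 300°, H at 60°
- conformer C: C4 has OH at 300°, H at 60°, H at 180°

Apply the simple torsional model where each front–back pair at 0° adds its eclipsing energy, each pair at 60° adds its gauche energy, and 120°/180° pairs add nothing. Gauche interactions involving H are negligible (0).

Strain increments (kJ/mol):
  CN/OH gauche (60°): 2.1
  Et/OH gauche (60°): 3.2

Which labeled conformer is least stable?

A

A (staggered): Et–OH gauche, CN–OH gauche; 3.2 + 2.1 = 5.3 kJ/mol.
B (staggered): CN–OH gauche; 2.1 = 2.1 kJ/mol.
C (staggered): Et–OH gauche; 3.2 = 3.2 kJ/mol.
A has the highest total (5.3 kJ/mol).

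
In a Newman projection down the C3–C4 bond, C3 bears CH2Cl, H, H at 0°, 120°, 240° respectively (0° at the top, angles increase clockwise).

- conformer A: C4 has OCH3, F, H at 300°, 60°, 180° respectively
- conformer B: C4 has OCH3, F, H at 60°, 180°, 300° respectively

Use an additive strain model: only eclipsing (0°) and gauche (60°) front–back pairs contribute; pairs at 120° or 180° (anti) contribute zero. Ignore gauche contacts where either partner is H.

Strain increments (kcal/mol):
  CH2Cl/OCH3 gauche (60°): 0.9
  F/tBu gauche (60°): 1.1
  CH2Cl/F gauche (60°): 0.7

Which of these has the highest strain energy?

A is staggered. CH2Cl at 0° is gauche with OCH3 at 300° (0.9); CH2Cl at 0° is gauche with F at 60° (0.7). Total 1.6 kcal/mol.
B is staggered. CH2Cl at 0° is gauche with OCH3 at 60° (0.9). Total 0.9 kcal/mol.
A has the highest total (1.6 kcal/mol).

A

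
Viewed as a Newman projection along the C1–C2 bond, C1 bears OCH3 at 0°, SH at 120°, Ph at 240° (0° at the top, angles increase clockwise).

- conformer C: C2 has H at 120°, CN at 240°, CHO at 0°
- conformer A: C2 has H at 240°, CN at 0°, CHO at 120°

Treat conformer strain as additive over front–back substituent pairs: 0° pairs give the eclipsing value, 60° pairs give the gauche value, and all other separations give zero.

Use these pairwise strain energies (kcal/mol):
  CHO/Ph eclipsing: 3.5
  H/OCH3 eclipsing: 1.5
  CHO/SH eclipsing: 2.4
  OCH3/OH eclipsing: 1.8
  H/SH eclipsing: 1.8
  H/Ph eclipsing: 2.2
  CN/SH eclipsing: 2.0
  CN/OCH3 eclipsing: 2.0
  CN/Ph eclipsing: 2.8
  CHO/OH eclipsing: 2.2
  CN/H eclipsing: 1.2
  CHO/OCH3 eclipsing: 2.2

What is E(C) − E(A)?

+0.2 kcal/mol

C (eclipsed): OCH3(0°)/CHO(0°) eclipsed 2.2; SH(120°)/H(120°) eclipsed 1.8; Ph(240°)/CN(240°) eclipsed 2.8 → 6.8 kcal/mol.
A (eclipsed): OCH3(0°)/CN(0°) eclipsed 2.0; SH(120°)/CHO(120°) eclipsed 2.4; Ph(240°)/H(240°) eclipsed 2.2 → 6.6 kcal/mol.
E(C) − E(A) = 6.8 − 6.6 = +0.2 kcal/mol.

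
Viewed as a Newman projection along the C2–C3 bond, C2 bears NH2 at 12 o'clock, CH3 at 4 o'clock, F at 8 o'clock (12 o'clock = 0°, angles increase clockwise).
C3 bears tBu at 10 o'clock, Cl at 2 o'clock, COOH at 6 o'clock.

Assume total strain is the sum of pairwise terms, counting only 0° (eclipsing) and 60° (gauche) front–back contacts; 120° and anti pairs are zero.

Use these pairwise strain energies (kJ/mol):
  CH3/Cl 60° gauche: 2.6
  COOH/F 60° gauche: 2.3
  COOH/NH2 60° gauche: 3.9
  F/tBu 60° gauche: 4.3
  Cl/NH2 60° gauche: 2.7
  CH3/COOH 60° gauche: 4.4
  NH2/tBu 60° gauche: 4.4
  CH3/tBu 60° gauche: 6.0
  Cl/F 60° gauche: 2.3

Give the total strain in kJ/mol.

This conformer (staggered): NH2(0°)/tBu(300°) gauche 4.4; NH2(0°)/Cl(60°) gauche 2.7; CH3(120°)/Cl(60°) gauche 2.6; CH3(120°)/COOH(180°) gauche 4.4; F(240°)/tBu(300°) gauche 4.3; F(240°)/COOH(180°) gauche 2.3 → 20.7 kJ/mol.

20.7 kJ/mol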